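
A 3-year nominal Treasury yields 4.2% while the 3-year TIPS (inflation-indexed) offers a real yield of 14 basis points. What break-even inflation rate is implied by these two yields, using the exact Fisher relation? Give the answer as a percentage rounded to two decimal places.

4.05%

(1 + π) = (1 + i)/(1 + r) = 1.04200 / 1.00140 = 1.040543
Break-even inflation = 1.040543 − 1 → 4.05%.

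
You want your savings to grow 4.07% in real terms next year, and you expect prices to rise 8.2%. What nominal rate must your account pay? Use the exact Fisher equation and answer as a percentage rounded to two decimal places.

(1 + i) = (1 + r)(1 + π) = 1.04070 × 1.08200 = 1.1260374
i = 1.1260374 − 1, so the required nominal rate is 12.60%.

12.60%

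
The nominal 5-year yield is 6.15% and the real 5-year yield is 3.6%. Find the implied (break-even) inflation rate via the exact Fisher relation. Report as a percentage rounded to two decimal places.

2.46%

(1 + π) = (1 + i)/(1 + r) = 1.06150 / 1.03600 = 1.024614
Break-even inflation = 1.024614 − 1 → 2.46%.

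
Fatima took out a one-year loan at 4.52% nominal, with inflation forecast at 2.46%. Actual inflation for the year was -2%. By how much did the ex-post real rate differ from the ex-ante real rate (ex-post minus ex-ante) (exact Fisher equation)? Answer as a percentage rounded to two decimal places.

Ex-ante: (1 + 0.0452)/(1 + 0.0246) − 1 = 2.0105%
Ex-post: (1 + 0.0452)/(1 − 0.0200) − 1 = 6.6531%
Difference (ex-post − ex-ante) = 4.6425% → 4.64%.

4.64%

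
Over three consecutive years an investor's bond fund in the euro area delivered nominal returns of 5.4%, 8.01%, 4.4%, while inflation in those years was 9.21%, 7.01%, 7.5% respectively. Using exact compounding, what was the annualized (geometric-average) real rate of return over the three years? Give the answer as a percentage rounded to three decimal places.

Compound the nominal returns: 1.0540 × 1.0801 × 1.0440 = 1.18851612.
Compound inflation: 1.0921 × 1.0701 × 1.0750 = 1.25630543.
Deflate: 1.18851612 / 1.25630543 = 0.94604074.
Annualized real rate = 0.94604074^(1/3) − 1 = -1.8320% → -1.832%.

-1.832%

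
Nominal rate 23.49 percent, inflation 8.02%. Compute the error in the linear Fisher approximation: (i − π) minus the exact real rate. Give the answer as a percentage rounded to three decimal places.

Approximate: r ≈ 23.490% − 8.020% = 15.4700%
Exact: (1 + 0.2349)/(1 + 0.0802) − 1 = 14.3214%
Error = 15.4700% − 14.3214% = 1.1486% → 1.149%.

1.149%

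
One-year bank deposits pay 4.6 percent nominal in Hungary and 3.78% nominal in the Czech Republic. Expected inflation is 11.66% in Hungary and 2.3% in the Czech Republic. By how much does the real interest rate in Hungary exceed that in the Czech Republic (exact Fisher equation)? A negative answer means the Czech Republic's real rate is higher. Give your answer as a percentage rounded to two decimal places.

Hungary: (1 + 0.0460)/(1 + 0.1166) − 1 = -6.3228%
The Czech Republic: (1 + 0.0378)/(1 + 0.0230) − 1 = 1.4467%
Differential = -6.3228% − 1.4467% = -7.7695% → -7.77%.

-7.77%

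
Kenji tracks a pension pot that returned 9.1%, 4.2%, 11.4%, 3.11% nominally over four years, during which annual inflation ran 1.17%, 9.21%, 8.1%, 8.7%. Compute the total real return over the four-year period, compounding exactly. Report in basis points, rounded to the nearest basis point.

58 basis points

Compound the nominal returns: 1.0910 × 1.0420 × 1.1140 × 1.0311 = 1.305805.
Compound inflation: 1.0117 × 1.0921 × 1.0810 × 1.0870 = 1.298283.
Deflate: 1.305805 / 1.298283 = 1.005794.
Total real return = 1.005794 − 1 → 58 basis points.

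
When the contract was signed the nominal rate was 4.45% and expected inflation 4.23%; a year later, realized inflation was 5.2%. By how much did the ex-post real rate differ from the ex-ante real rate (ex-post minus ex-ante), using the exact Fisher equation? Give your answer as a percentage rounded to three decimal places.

-0.924%

Ex-ante: (1 + 0.0445)/(1 + 0.0423) − 1 = 0.2111%
Ex-post: (1 + 0.0445)/(1 + 0.0520) − 1 = -0.7129%
Difference (ex-post − ex-ante) = -0.9240% → -0.924%.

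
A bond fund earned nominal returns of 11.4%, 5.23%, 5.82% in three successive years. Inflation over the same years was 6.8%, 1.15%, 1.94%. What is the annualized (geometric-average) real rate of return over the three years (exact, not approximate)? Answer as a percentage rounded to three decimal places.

Compound the nominal returns: 1.1140 × 1.0523 × 1.0582 = 1.24048786.
Compound inflation: 1.0680 × 1.0115 × 1.0194 = 1.10123947.
Deflate: 1.24048786 / 1.10123947 = 1.12644697.
Annualized real rate = 1.12644697^(1/3) − 1 = 4.0488% → 4.049%.

4.049%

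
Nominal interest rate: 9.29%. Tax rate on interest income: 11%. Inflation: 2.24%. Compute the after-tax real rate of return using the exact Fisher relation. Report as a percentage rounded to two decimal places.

After-tax nominal return = 9.29% × (1 − 0.11) = 8.2681%.
1 + r = 1.082681 / 1.02240 = 1.058960
After-tax real rate = 1.058960 − 1 → 5.90%.

5.90%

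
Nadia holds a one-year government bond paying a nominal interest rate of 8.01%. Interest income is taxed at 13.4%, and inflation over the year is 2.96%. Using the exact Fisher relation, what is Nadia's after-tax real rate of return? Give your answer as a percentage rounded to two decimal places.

After-tax nominal return = 8.01% × (1 − 0.134) = 6.93666%.
1 + r = 1.0693666 / 1.02960 = 1.038623
After-tax real rate = 1.038623 − 1 → 3.86%.

3.86%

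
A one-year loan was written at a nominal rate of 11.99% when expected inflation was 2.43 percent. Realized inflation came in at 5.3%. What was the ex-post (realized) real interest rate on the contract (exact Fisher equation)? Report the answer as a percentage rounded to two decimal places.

6.35%

Ex-post: (1 + 0.1199)/(1 + 0.0530) − 1 = 6.3533%
So the realized real rate is 6.35%.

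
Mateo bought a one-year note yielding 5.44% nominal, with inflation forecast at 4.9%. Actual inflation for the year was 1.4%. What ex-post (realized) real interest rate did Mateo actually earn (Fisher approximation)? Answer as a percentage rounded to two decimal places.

4.04%

Ex-post: 5.44% − 1.4% = 4.040%
So the realized real rate is 4.04%.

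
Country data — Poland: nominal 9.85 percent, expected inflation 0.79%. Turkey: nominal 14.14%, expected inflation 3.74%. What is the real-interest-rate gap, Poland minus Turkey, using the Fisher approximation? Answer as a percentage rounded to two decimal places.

-1.34%

Poland: 9.85% − 0.79% = 9.060%
Turkey: 14.14% − 3.74% = 10.400%
Differential = -1.340% → -1.34%.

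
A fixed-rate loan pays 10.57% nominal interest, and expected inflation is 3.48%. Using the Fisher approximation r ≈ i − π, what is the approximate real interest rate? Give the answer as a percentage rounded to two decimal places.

7.09%

r ≈ i − π = 10.57% − 3.48% = 7.09%.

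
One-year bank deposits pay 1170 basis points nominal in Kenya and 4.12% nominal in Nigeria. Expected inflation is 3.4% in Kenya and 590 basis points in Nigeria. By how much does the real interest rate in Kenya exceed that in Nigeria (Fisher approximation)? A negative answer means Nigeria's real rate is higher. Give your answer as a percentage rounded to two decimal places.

10.08%

Kenya: 11.7% − 3.4% = 8.300%
Nigeria: 4.12% − 5.9% = -1.780%
Differential = 10.080% → 10.08%.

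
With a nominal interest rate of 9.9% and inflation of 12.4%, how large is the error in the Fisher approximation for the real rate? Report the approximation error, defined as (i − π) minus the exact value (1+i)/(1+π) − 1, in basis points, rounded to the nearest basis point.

-28 basis points

Approximate: r ≈ 9.900% − 12.400% = -2.5000%
Exact: (1 + 0.0990)/(1 + 0.1240) − 1 = -2.2242%
Error = -2.5000% − (-2.2242%) = -0.2758% → -28 basis points.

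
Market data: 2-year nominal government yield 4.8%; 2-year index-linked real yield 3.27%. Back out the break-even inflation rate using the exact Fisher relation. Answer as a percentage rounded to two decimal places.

(1 + π) = (1 + i)/(1 + r) = 1.04800 / 1.03270 = 1.014816
Break-even inflation = 1.014816 − 1 → 1.48%.

1.48%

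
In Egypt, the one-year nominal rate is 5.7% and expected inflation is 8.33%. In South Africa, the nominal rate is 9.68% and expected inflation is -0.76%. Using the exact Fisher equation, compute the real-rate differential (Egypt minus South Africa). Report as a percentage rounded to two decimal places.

-12.95%

Egypt: (1 + 0.0570)/(1 + 0.0833) − 1 = -2.4278%
South Africa: (1 + 0.0968)/(1 − 0.0076) − 1 = 10.5200%
Differential = -2.4278% − 10.5200% = -12.9477% → -12.95%.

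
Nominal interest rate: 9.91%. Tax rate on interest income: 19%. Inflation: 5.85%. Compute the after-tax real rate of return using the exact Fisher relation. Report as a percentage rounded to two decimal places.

After-tax nominal return = 9.91% × (1 − 0.19) = 8.0271%.
1 + r = 1.080271 / 1.05850 = 1.020568
After-tax real rate = 1.020568 − 1 → 2.06%.

2.06%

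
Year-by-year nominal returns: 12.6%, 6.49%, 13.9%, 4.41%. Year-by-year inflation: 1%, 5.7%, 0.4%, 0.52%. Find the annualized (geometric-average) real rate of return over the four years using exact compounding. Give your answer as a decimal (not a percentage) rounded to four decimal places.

0.0726

Compound the nominal returns: 1.1260 × 1.0649 × 1.1390 × 1.0441 = 1.42597870.
Compound inflation: 1.0100 × 1.0570 × 1.0040 × 1.0052 = 1.07741385.
Deflate: 1.42597870 / 1.07741385 = 1.32351992.
Annualized real rate = 1.32351992^(1/4) − 1 = 7.2587% → 0.0726.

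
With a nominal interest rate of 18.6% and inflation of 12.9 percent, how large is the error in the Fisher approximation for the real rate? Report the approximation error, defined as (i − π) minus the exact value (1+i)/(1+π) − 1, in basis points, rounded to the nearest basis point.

65 basis points

Approximate: r ≈ 18.600% − 12.900% = 5.7000%
Exact: (1 + 0.1860)/(1 + 0.1290) − 1 = 5.0487%
Error = 5.7000% − 5.0487% = 0.6513% → 65 basis points.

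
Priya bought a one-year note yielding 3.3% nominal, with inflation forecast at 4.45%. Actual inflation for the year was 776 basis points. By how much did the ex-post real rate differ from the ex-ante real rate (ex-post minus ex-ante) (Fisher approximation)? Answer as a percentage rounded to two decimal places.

-3.31%

Ex-ante: 3.3% − 4.45% = -1.150%
Ex-post: 3.3% − 7.76% = -4.460%
Difference (ex-post − ex-ante) = -3.3100% → -3.31%.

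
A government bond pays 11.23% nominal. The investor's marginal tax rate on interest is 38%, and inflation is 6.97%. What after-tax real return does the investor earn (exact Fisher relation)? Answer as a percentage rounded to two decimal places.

After-tax nominal return = 11.23% × (1 − 0.38) = 6.9626%.
1 + r = 1.069626 / 1.06970 = 0.999931
After-tax real rate = 0.999931 − 1 → -0.01%.

-0.01%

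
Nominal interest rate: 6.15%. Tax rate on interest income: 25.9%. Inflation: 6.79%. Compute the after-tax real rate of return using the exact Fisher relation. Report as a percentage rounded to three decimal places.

-2.091%

After-tax nominal return = 6.15% × (1 − 0.259) = 4.55715%.
1 + r = 1.0455715 / 1.06790 = 0.979091
After-tax real rate = 0.979091 − 1 → -2.091%.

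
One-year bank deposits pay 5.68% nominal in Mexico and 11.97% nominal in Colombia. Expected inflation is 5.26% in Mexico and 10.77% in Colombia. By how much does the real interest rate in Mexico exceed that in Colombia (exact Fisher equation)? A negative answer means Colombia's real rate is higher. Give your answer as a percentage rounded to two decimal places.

Mexico: (1 + 0.0568)/(1 + 0.0526) − 1 = 0.3990%
Colombia: (1 + 0.1197)/(1 + 0.1077) − 1 = 1.0833%
Differential = 0.3990% − 1.0833% = -0.6843% → -0.68%.

-0.68%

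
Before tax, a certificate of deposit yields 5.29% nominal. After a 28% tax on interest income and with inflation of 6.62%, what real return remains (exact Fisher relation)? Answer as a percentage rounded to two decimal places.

-2.64%

After-tax nominal return = 5.29% × (1 − 0.28) = 3.8088%.
1 + r = 1.038088 / 1.06620 = 0.973633
After-tax real rate = 0.973633 − 1 → -2.64%.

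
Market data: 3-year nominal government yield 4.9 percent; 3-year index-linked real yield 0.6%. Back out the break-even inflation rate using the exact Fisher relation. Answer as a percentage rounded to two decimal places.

4.27%

(1 + π) = (1 + i)/(1 + r) = 1.04900 / 1.00600 = 1.042744
Break-even inflation = 1.042744 − 1 → 4.27%.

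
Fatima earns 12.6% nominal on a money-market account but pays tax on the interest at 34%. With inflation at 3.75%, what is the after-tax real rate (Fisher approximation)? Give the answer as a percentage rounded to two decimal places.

After-tax nominal return = 12.6% × (1 − 0.34) = 8.3160%.
r ≈ 8.3160% − 3.75% → 4.57%.

4.57%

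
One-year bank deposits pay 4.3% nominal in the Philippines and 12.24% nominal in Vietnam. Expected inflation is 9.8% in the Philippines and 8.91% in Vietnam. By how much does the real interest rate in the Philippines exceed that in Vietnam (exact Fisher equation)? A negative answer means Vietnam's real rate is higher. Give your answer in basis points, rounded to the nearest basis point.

The Philippines: (1 + 0.0430)/(1 + 0.0980) − 1 = -5.0091%
Vietnam: (1 + 0.1224)/(1 + 0.0891) − 1 = 3.0576%
Differential = -5.0091% − 3.0576% = -8.0667% → -807 basis points.

-807 basis points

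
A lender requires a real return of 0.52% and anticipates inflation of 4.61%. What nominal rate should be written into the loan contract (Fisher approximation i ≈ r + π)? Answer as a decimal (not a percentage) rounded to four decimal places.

i ≈ r + π = 0.52% + 4.61% = 0.0513.

0.0513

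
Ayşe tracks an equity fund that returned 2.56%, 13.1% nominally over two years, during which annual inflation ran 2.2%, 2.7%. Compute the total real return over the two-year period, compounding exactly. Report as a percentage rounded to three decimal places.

Compound the nominal returns: 1.0256 × 1.1310 = 1.15995360.
Compound inflation: 1.0220 × 1.0270 = 1.04959400.
Deflate: 1.15995360 / 1.04959400 = 1.10514504.
Total real return = 1.10514504 − 1 → 10.515%.

10.515%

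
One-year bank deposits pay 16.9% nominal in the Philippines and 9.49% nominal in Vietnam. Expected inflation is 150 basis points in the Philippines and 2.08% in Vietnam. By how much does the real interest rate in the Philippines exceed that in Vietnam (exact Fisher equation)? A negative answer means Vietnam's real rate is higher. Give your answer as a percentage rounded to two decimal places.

The Philippines: (1 + 0.1690)/(1 + 0.0150) − 1 = 15.1724%
Vietnam: (1 + 0.0949)/(1 + 0.0208) − 1 = 7.2590%
Differential = 15.1724% − 7.2590% = 7.9134% → 7.91%.

7.91%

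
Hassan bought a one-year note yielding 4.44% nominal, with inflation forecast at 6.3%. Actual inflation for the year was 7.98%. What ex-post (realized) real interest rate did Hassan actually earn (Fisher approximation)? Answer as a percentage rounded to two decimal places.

Ex-post: 4.44% − 7.98% = -3.540%
So the realized real rate is -3.54%.

-3.54%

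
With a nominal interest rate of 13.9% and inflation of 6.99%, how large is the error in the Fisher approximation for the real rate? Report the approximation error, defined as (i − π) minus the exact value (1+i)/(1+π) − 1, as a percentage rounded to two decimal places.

0.45%

Approximate: r ≈ 13.900% − 6.990% = 6.9100%
Exact: (1 + 0.1390)/(1 + 0.0699) − 1 = 6.4585%
Error = 6.9100% − 6.4585% = 0.4515% → 0.45%.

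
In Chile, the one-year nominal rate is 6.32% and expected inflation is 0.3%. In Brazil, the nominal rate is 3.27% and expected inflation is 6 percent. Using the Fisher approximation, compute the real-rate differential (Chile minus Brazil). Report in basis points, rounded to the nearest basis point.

Chile: 6.32% − 0.3% = 6.020%
Brazil: 3.27% − 6% = -2.730%
Differential = 8.750% → 875 basis points.

875 basis points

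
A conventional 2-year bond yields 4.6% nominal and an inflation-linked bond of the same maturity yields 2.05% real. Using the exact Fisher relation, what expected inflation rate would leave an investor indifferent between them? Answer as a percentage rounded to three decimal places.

2.499%

(1 + π) = (1 + i)/(1 + r) = 1.04600 / 1.02050 = 1.024988
Break-even inflation = 1.024988 − 1 → 2.499%.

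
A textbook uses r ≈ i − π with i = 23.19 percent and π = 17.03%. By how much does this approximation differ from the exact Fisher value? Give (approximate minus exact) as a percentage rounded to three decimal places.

Approximate: r ≈ 23.190% − 17.030% = 6.1600%
Exact: (1 + 0.2319)/(1 + 0.1703) − 1 = 5.2636%
Error = 6.1600% − 5.2636% = 0.8964% → 0.896%.

0.896%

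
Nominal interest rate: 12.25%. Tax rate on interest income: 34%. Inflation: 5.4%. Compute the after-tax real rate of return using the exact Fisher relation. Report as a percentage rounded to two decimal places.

After-tax nominal return = 12.25% × (1 − 0.34) = 8.0850%.
1 + r = 1.08085 / 1.05400 = 1.025474
After-tax real rate = 1.025474 − 1 → 2.55%.

2.55%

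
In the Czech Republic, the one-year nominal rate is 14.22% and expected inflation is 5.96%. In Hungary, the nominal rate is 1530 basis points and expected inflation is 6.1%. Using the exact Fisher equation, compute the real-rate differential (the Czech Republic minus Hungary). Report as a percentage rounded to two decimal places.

The Czech Republic: (1 + 0.1422)/(1 + 0.0596) − 1 = 7.7954%
Hungary: (1 + 0.1530)/(1 + 0.0610) − 1 = 8.6711%
Differential = 7.7954% − 8.6711% = -0.8757% → -0.88%.

-0.88%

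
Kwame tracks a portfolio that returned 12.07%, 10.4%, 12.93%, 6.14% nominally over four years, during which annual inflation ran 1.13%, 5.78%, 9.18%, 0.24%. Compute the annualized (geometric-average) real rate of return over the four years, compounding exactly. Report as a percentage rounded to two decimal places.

6.09%

Nominal growth factor = 1.1207 × 1.1040 × 1.1293 × 1.0614 = 1.48301948
Price-level growth factor = 1.0113 × 1.0578 × 1.0918 × 1.0024 = 1.17075957
Real growth factor = 1.48301948 / 1.17075957 = 1.26671566
Annualized real rate = 1.26671566^(1/4) − 1 = 6.0889% → 6.09%.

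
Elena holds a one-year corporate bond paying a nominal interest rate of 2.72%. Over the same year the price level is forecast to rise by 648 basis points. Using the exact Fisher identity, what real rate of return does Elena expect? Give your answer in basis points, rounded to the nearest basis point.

By the Fisher identity, 1 + r = (1 + i)/(1 + π).
1 + r = 1.02720 / 1.06480 = 0.964688
r = 0.964688 − 1 = -3.5312%, i.e. -353 basis points.

-353 basis points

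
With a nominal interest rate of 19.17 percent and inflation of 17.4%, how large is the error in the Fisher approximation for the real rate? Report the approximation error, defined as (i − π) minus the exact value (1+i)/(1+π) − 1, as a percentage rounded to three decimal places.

Approximate: r ≈ 19.170% − 17.400% = 1.7700%
Exact: (1 + 0.1917)/(1 + 0.1740) − 1 = 1.5077%
Error = 1.7700% − 1.5077% = 0.2623% → 0.262%.

0.262%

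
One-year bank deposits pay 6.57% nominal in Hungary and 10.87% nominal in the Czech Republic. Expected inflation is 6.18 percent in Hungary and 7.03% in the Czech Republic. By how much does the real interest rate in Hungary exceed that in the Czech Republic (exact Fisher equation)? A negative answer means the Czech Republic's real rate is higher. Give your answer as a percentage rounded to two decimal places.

Hungary: (1 + 0.0657)/(1 + 0.0618) − 1 = 0.3673%
The Czech Republic: (1 + 0.1087)/(1 + 0.0703) − 1 = 3.5878%
Differential = 0.3673% − 3.5878% = -3.2205% → -3.22%.

-3.22%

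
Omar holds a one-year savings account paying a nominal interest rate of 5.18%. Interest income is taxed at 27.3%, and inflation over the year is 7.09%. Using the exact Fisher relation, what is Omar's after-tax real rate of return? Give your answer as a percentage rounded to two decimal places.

-3.10%

After-tax nominal return = 5.18% × (1 − 0.273) = 3.76586%.
1 + r = 1.0376586 / 1.07090 = 0.968959
After-tax real rate = 0.968959 − 1 → -3.10%.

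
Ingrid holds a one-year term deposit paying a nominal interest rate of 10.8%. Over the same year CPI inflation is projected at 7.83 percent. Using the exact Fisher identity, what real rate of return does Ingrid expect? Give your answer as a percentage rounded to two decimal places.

By the Fisher identity, 1 + r = (1 + i)/(1 + π).
1 + r = 1.10800 / 1.07830 = 1.027543
r = 1.027543 − 1 = 2.7543%, i.e. 2.75%.

2.75%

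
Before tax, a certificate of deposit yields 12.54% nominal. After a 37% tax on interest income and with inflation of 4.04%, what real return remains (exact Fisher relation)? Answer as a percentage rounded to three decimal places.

3.710%

After-tax nominal return = 12.54% × (1 − 0.37) = 7.9002%.
1 + r = 1.079002 / 1.04040 = 1.037103
After-tax real rate = 1.037103 − 1 → 3.710%.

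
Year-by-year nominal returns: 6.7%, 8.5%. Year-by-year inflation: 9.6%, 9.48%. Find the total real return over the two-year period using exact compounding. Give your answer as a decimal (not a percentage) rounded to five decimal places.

-0.03517

Compound the nominal returns: 1.0670 × 1.0850 = 1.157695.
Compound inflation: 1.0960 × 1.0948 = 1.199901.
Deflate: 1.157695 / 1.199901 = 0.964826.
Total real return = 0.964826 − 1 → -0.03517.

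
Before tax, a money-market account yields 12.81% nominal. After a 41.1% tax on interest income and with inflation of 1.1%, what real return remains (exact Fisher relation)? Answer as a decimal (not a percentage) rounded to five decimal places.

0.06375

After-tax nominal return = 12.81% × (1 − 0.411) = 7.54509%.
1 + r = 1.0754509 / 1.01100 = 1.063750
After-tax real rate = 1.063750 − 1 → 0.06375.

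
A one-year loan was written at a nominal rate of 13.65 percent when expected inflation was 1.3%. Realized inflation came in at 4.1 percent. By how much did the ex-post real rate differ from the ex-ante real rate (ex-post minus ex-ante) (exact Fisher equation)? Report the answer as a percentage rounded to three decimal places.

-3.018%

Ex-ante: (1 + 0.1365)/(1 + 0.0130) − 1 = 12.1915%
Ex-post: (1 + 0.1365)/(1 + 0.0410) − 1 = 9.1739%
Difference (ex-post − ex-ante) = -3.0176% → -3.018%.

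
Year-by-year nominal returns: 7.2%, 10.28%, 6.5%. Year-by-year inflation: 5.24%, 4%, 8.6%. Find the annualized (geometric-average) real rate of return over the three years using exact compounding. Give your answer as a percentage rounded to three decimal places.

Nominal growth factor = 1.0720 × 1.1028 × 1.0650 = 1.25904470
Price-level growth factor = 1.0524 × 1.0400 × 1.0860 = 1.18862266
Real growth factor = 1.25904470 / 1.18862266 = 1.05924677
Annualized real rate = 1.05924677^(1/3) − 1 = 1.9371% → 1.937%.

1.937%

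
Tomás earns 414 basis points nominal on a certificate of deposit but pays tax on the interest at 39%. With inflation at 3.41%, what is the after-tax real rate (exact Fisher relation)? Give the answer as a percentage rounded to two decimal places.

After-tax nominal return = 4.14% × (1 − 0.39) = 2.5254%.
1 + r = 1.025254 / 1.03410 = 0.991446
After-tax real rate = 0.991446 − 1 → -0.86%.

-0.86%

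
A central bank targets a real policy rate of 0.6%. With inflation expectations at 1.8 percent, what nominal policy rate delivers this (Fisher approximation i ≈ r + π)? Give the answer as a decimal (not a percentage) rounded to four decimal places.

i ≈ r + π = 0.6% + 1.8% = 0.0240.

0.0240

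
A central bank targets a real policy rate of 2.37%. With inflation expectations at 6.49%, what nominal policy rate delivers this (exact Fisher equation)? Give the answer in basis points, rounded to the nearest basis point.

901 basis points

(1 + i) = (1 + r)(1 + π) = 1.02370 × 1.06490 = 1.09013813
i = 1.09013813 − 1, so the required nominal rate is 901 basis points.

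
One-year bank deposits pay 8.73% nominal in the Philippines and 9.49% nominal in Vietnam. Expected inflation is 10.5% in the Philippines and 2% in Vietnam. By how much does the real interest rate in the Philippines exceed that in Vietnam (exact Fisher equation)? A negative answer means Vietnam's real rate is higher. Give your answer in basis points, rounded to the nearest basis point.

-894 basis points

The Philippines: (1 + 0.0873)/(1 + 0.1050) − 1 = -1.6018%
Vietnam: (1 + 0.0949)/(1 + 0.0200) − 1 = 7.3431%
Differential = -1.6018% − 7.3431% = -8.9449% → -894 basis points.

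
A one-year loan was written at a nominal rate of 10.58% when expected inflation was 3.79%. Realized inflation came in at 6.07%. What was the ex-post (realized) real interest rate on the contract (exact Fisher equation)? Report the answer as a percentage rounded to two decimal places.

4.25%

Ex-post: (1 + 0.1058)/(1 + 0.0607) − 1 = 4.2519%
So the realized real rate is 4.25%.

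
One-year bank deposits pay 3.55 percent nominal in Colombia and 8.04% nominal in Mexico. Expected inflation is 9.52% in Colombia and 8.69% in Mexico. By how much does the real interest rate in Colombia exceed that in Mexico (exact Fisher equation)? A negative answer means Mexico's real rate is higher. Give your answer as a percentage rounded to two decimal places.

Colombia: (1 + 0.0355)/(1 + 0.0952) − 1 = -5.4511%
Mexico: (1 + 0.0804)/(1 + 0.0869) − 1 = -0.5980%
Differential = -5.4511% − (-0.5980%) = -4.8530% → -4.85%.

-4.85%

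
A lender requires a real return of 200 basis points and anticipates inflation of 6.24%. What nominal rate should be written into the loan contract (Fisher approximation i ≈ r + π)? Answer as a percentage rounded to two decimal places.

8.24%

i ≈ r + π = 2% + 6.24% = 8.24%.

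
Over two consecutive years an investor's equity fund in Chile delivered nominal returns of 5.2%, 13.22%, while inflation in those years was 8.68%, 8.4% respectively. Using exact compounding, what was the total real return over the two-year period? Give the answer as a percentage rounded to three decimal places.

1.102%

Nominal growth factor = 1.0520 × 1.1322 = 1.191074
Price-level growth factor = 1.0868 × 1.0840 = 1.178091
Real growth factor = 1.191074 / 1.178091 = 1.011021
Total real return = 1.011021 − 1 → 1.102%.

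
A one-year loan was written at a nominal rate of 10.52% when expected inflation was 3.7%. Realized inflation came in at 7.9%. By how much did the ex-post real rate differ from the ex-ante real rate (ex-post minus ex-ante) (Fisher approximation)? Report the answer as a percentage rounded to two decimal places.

Ex-ante: 10.52% − 3.7% = 6.820%
Ex-post: 10.52% − 7.9% = 2.620%
Difference (ex-post − ex-ante) = -4.2000% → -4.20%.

-4.20%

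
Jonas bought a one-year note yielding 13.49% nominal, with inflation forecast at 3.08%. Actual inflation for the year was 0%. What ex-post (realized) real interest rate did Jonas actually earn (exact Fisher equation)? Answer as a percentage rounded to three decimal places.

13.490%

Ex-post: (1 + 0.1349)/(1 + 0.0000) − 1 = 13.4900%
So the realized real rate is 13.490%.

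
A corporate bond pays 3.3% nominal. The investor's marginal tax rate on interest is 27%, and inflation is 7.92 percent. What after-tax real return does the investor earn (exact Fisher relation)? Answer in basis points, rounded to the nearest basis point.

-511 basis points

After-tax nominal return = 3.3% × (1 − 0.27) = 2.4090%.
1 + r = 1.02409 / 1.07920 = 0.948934
After-tax real rate = 0.948934 − 1 → -511 basis points.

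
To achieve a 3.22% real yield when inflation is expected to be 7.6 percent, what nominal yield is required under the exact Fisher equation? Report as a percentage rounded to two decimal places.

(1 + i) = (1 + r)(1 + π) = 1.03220 × 1.07600 = 1.1106472
i = 1.1106472 − 1, so the required nominal rate is 11.06%.

11.06%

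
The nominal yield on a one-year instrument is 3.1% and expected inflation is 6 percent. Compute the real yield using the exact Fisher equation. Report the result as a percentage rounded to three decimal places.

By the Fisher equation, 1 + r = (1 + i)/(1 + π).
1 + r = 1.03100 / 1.06000 = 0.972642
r = 0.972642 − 1 = -2.7358%, i.e. -2.736%.

-2.736%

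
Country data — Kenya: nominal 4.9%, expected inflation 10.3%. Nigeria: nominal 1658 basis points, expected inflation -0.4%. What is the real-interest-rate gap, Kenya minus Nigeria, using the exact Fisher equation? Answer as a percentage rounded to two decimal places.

-21.94%

Kenya: (1 + 0.0490)/(1 + 0.1030) − 1 = -4.8957%
Nigeria: (1 + 0.1658)/(1 − 0.0040) − 1 = 17.0482%
Differential = -4.8957% − 17.0482% = -21.9439% → -21.94%.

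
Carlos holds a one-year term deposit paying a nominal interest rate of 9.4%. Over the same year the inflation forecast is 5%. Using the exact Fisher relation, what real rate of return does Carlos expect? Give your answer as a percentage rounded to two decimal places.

4.19%

1 + r = 1.09400 / 1.05000 = 1.041905
r = 1.041905 − 1 = 4.1905%, i.e. 4.19%.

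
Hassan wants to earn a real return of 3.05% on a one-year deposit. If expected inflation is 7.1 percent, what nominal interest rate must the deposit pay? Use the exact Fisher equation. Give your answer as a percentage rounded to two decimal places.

(1 + i) = (1 + r)(1 + π) = 1.03050 × 1.07100 = 1.1036655
i = 1.1036655 − 1, so the required nominal rate is 10.37%.

10.37%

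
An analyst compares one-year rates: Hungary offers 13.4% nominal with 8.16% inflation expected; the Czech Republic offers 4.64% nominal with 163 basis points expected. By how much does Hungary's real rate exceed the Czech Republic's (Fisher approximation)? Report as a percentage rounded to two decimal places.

Hungary: 13.4% − 8.16% = 5.240%
The Czech Republic: 4.64% − 1.63% = 3.010%
Differential = 2.230% → 2.23%.

2.23%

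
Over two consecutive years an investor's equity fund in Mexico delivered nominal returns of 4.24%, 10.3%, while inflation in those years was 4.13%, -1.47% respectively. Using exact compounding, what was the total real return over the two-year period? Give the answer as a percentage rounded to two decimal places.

12.06%

Compound the nominal returns: 1.0424 × 1.1030 = 1.149767.
Compound inflation: 1.0413 × 0.9853 = 1.025993.
Deflate: 1.149767 / 1.025993 = 1.120639.
Total real return = 1.120639 − 1 → 12.06%.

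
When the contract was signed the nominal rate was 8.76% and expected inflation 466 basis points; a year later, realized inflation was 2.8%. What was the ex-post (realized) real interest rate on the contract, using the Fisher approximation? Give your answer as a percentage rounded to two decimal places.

5.96%

Ex-post: 8.76% − 2.8% = 5.960%
So the realized real rate is 5.96%.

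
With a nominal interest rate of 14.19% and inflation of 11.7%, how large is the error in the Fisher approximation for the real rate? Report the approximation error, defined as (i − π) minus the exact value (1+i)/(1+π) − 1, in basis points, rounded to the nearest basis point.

26 basis points

Approximate: r ≈ 14.190% − 11.700% = 2.4900%
Exact: (1 + 0.1419)/(1 + 0.1170) − 1 = 2.2292%
Error = 2.4900% − 2.2292% = 0.2608% → 26 basis points.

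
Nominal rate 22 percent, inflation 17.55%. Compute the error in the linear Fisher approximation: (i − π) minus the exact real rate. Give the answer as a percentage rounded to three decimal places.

Approximate: r ≈ 22.000% − 17.550% = 4.4500%
Exact: (1 + 0.2200)/(1 + 0.1755) − 1 = 3.7856%
Error = 4.4500% − 3.7856% = 0.6644% → 0.664%.

0.664%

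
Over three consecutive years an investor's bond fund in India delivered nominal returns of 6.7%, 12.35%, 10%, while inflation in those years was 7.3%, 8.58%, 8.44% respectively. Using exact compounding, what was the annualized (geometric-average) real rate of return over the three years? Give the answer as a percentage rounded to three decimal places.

Compound the nominal returns: 1.0670 × 1.1235 × 1.1000 = 1.31865195.
Compound inflation: 1.0730 × 1.0858 × 1.0844 = 1.26339475.
Deflate: 1.31865195 / 1.26339475 = 1.04373708.
Annualized real rate = 1.04373708^(1/3) − 1 = 1.4371% → 1.437%.

1.437%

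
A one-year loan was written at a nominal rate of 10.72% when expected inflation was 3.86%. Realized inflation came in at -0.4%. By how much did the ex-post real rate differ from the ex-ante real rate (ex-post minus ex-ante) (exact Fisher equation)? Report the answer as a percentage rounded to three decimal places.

Ex-ante: (1 + 0.1072)/(1 + 0.0386) − 1 = 6.6050%
Ex-post: (1 + 0.1072)/(1 − 0.0040) − 1 = 11.1647%
Difference (ex-post − ex-ante) = 4.5596% → 4.560%.

4.560%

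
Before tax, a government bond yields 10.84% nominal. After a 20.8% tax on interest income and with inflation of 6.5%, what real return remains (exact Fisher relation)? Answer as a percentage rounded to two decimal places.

After-tax nominal return = 10.84% × (1 − 0.208) = 8.58528%.
1 + r = 1.0858528 / 1.06500 = 1.019580
After-tax real rate = 1.019580 − 1 → 1.96%.

1.96%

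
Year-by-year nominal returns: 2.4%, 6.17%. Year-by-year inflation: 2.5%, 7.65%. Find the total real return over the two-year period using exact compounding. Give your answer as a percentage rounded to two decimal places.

-1.47%

Nominal growth factor = 1.0240 × 1.0617 = 1.087181
Price-level growth factor = 1.0250 × 1.0765 = 1.103413
Real growth factor = 1.087181 / 1.103413 = 0.985290
Total real return = 0.985290 − 1 → -1.47%.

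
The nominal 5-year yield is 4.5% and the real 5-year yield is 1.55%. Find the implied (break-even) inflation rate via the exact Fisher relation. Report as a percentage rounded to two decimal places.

(1 + π) = (1 + i)/(1 + r) = 1.04500 / 1.01550 = 1.0290497
Break-even inflation = 1.0290497 − 1 → 2.90%.

2.90%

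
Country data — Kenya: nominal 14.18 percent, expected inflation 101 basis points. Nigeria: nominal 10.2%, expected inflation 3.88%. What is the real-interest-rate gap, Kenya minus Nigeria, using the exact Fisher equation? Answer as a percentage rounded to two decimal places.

6.95%

Kenya: (1 + 0.1418)/(1 + 0.0101) − 1 = 13.0383%
Nigeria: (1 + 0.1020)/(1 + 0.0388) − 1 = 6.0839%
Differential = 13.0383% − 6.0839% = 6.9544% → 6.95%.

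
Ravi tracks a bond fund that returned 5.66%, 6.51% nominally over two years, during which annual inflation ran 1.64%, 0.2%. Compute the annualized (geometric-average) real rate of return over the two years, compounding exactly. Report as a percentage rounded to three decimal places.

Compound the nominal returns: 1.0566 × 1.0651 = 1.12538466.
Compound inflation: 1.0164 × 1.0020 = 1.01843280.
Deflate: 1.12538466 / 1.01843280 = 1.10501612.
Annualized real rate = 1.10501612^(1/2) − 1 = 5.1197% → 5.120%.

5.120%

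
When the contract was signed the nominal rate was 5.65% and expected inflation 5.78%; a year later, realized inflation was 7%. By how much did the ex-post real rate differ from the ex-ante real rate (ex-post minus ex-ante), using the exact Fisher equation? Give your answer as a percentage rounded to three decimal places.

-1.139%

Ex-ante: (1 + 0.0565)/(1 + 0.0578) − 1 = -0.1229%
Ex-post: (1 + 0.0565)/(1 + 0.0700) − 1 = -1.2617%
Difference (ex-post − ex-ante) = -1.1388% → -1.139%.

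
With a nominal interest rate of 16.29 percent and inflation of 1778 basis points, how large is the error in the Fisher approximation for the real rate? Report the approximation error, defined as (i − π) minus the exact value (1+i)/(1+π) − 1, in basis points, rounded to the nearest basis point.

-22 basis points

Approximate: r ≈ 16.290% − 17.780% = -1.4900%
Exact: (1 + 0.1629)/(1 + 0.1778) − 1 = -1.2651%
Error = -1.4900% − (-1.2651%) = -0.2249% → -22 basis points.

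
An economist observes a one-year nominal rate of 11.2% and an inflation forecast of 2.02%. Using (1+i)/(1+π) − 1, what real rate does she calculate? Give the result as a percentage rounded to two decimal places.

9.00%

By the Fisher relation, 1 + r = (1 + i)/(1 + π).
1 + r = 1.11200 / 1.02020 = 1.089982
r = 1.089982 − 1 = 8.9982%, i.e. 9.00%.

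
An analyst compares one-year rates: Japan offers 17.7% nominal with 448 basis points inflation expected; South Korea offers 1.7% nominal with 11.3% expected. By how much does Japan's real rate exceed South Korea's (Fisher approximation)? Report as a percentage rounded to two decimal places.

22.82%

Japan: 17.7% − 4.48% = 13.220%
South Korea: 1.7% − 11.3% = -9.600%
Differential = 22.820% → 22.82%.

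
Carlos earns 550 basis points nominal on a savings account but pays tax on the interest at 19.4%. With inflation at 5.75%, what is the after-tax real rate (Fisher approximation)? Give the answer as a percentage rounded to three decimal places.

-1.317%

After-tax nominal return = 5.5% × (1 − 0.194) = 4.4330%.
r ≈ 4.4330% − 5.75% → -1.317%.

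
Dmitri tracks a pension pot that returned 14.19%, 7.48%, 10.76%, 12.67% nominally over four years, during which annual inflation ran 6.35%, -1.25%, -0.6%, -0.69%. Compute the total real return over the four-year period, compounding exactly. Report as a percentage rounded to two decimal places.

Compound the nominal returns: 1.1419 × 1.0748 × 1.1076 × 1.1267 = 1.531606.
Compound inflation: 1.0635 × 0.9875 × 0.9940 × 0.9931 = 1.036702.
Deflate: 1.531606 / 1.036702 = 1.477383.
Total real return = 1.477383 − 1 → 47.74%.

47.74%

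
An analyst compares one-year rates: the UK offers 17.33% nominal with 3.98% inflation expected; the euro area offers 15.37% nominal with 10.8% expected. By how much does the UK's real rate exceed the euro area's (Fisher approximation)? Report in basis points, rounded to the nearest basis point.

The UK: 17.33% − 3.98% = 13.350%
The euro area: 15.37% − 10.8% = 4.570%
Differential = 8.780% → 878 basis points.

878 basis points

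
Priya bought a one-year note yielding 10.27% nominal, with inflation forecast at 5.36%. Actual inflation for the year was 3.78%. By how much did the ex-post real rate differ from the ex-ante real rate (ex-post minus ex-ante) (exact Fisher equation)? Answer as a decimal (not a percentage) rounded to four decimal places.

Ex-ante: (1 + 0.1027)/(1 + 0.0536) − 1 = 4.6602%
Ex-post: (1 + 0.1027)/(1 + 0.0378) − 1 = 6.2536%
Difference (ex-post − ex-ante) = 1.5934% → 0.0159.

0.0159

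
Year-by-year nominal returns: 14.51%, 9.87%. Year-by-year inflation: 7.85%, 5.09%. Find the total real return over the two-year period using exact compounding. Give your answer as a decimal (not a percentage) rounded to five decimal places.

Compound the nominal returns: 1.1451 × 1.0987 = 1.258121.
Compound inflation: 1.0785 × 1.0509 = 1.133396.
Deflate: 1.258121 / 1.133396 = 1.110046.
Total real return = 1.110046 − 1 → 0.11005.

0.11005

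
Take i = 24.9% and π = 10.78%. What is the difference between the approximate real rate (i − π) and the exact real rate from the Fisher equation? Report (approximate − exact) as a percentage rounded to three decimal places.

Approximate: r ≈ 24.900% − 10.780% = 14.1200%
Exact: (1 + 0.2490)/(1 + 0.1078) − 1 = 12.7460%
Error = 14.1200% − 12.7460% = 1.3740% → 1.374%.

1.374%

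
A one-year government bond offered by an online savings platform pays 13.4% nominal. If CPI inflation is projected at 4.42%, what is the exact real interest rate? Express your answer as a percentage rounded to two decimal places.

8.60%

By the Fisher relation, 1 + r = (1 + i)/(1 + π).
1 + r = 1.13400 / 1.04420 = 1.085999
r = 1.085999 − 1 = 8.5999%, i.e. 8.60%.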